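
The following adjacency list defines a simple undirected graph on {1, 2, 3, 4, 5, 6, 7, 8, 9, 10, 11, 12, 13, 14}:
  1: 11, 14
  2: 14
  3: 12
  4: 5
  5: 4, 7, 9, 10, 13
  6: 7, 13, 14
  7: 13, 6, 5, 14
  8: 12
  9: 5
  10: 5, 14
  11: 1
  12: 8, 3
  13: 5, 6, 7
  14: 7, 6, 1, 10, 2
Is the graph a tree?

|V| = 14, |E| = 16.
It is not connected, so it is not a tree.

No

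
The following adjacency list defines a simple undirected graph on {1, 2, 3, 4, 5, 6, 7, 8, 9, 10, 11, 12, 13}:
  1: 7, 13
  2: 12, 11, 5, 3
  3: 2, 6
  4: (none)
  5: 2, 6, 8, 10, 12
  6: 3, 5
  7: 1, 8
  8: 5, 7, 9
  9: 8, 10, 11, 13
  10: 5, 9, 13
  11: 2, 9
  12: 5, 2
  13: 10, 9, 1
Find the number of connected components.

Component: {4}
Component: {1, 2, 3, 5, 6, 7, 8, 9, 10, 11, 12, 13}

2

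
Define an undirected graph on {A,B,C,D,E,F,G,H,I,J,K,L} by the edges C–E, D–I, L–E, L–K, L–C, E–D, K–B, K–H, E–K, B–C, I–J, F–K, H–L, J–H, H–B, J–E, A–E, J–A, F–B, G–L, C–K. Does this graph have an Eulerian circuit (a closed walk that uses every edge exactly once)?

Degrees: A:2, B:4, C:4, D:2, E:6, F:2, G:1, H:4, I:2, J:4, K:6, L:5
G, L have odd degree; an Eulerian circuit needs every degree to be even, so none exists.

No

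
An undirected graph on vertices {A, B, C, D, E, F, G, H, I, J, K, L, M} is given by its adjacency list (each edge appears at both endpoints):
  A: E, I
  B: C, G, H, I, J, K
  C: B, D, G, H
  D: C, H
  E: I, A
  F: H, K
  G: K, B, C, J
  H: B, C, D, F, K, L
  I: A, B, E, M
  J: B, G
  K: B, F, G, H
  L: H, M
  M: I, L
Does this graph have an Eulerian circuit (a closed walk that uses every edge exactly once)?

Degrees: A:2, B:6, C:4, D:2, E:2, F:2, G:4, H:6, I:4, J:2, K:4, L:2, M:2
Every vertex has even degree and the edges form a single connected piece, so an Eulerian circuit exists.

Yes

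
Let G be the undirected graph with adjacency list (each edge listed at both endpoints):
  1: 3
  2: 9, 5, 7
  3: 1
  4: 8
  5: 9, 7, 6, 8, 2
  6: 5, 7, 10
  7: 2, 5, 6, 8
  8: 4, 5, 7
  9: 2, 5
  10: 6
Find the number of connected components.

2

Component: {1, 3}
Component: {2, 4, 5, 6, 7, 8, 9, 10}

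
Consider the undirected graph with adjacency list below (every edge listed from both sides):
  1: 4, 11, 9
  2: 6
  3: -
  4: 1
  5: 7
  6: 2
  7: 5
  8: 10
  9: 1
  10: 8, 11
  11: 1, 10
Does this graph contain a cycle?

|V| = 11, |E| = 7, number of components = 4.
Since 7 = 11 - 4, the graph is a forest and contains no cycle.

No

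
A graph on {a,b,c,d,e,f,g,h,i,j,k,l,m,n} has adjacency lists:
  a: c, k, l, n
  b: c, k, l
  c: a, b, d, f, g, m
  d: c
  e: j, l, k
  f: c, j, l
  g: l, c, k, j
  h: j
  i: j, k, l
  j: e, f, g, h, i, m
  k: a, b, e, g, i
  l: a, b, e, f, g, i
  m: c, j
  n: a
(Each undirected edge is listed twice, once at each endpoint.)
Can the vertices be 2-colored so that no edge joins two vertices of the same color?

Yes

A valid 2-coloring puts {c, j, k, l, n} on one side and {a, b, d, e, f, g, h, i, m} on the other; every edge crosses between the two sides.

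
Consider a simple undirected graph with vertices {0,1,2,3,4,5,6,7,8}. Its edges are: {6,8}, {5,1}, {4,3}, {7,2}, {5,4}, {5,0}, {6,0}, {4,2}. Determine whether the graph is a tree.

|V| = 9, |E| = 8.
It is connected with exactly 8 edges, hence acyclic — it is a tree.

Yes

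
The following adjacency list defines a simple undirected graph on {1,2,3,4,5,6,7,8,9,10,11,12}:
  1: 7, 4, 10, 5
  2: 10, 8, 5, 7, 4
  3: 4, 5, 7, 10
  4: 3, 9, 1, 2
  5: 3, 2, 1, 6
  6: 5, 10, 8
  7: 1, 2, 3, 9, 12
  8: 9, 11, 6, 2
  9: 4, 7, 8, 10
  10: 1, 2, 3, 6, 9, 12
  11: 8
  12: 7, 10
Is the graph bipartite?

Yes

Color {4, 5, 7, 8, 10} black and {1, 2, 3, 6, 9, 11, 12} white. No edge joins two same-colored vertices, so the graph is bipartite.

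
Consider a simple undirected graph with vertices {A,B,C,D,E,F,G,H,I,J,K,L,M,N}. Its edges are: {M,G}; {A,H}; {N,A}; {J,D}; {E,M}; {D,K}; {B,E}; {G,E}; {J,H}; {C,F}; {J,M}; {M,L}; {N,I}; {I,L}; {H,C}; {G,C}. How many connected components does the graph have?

Component: {A, B, C, D, E, F, G, H, I, J, K, L, M, N}

1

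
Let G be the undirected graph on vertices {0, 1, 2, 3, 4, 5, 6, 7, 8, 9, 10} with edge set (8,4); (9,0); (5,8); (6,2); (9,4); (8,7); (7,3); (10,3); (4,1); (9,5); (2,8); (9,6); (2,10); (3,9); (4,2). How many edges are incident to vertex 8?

4

Neighbors of 8: 2, 4, 5, 7.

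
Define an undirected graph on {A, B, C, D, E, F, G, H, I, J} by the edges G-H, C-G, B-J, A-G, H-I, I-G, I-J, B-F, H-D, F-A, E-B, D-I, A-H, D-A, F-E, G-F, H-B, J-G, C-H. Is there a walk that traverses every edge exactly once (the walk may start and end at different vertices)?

Yes

Degrees: A:4, B:4, C:2, D:3, E:2, F:4, G:6, H:6, I:4, J:3
Odd-degree vertices: D, J (2 total).
With 2 odd-degree vertices and all edges in one connected piece, an Eulerian trail exists (from D to J).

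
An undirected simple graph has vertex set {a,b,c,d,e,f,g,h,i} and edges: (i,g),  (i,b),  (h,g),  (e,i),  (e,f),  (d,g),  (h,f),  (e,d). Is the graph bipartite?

g-h-f-e-i-g is an odd cycle (length 5), and a bipartite graph can contain only even cycles.

No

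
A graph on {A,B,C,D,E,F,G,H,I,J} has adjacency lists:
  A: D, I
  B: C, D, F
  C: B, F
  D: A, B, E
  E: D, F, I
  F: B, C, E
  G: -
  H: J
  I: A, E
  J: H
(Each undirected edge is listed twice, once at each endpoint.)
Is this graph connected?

No

Component: {G}
Component: {H, J}
Component: {A, B, C, D, E, F, I}
There are 3 separate components, so the graph is not connected.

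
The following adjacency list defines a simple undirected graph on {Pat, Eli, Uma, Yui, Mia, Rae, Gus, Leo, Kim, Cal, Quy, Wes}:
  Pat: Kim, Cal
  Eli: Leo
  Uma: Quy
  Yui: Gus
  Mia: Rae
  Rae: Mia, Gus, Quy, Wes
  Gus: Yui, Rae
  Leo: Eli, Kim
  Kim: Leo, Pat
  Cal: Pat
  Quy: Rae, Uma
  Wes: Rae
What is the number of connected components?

2

Component: {Pat, Eli, Leo, Kim, Cal}
Component: {Uma, Yui, Mia, Rae, Gus, Quy, Wes}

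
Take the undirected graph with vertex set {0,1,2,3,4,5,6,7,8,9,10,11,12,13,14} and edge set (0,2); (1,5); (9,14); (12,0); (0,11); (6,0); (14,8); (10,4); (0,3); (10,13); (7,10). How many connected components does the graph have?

4

Component: {1, 5}
Component: {8, 9, 14}
Component: {4, 7, 10, 13}
Component: {0, 2, 3, 6, 11, 12}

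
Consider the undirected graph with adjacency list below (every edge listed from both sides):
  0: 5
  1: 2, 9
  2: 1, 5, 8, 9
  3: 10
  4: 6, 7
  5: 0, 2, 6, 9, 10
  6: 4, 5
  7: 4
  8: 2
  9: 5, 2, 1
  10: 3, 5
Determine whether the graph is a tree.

No

|V| = 11, |E| = 12.
Connected but with 12 > 10 edges, so it has a cycle and is not a tree.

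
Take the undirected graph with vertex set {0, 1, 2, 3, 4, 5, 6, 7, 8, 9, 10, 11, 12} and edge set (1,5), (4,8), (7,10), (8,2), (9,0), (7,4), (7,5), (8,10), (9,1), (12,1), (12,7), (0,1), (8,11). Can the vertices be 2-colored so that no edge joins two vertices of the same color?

The cycle 9-0-1-9 has length 3, which is odd, so the graph is not bipartite.

No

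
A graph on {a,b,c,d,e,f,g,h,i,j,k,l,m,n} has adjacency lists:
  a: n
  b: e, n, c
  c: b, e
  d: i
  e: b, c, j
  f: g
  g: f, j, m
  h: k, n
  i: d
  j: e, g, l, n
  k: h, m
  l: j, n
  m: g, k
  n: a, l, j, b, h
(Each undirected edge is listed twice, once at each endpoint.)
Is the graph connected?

Component: {d, i}
Component: {a, b, c, e, f, g, h, j, k, l, m, n}
There are 2 separate components, so the graph is not connected.

No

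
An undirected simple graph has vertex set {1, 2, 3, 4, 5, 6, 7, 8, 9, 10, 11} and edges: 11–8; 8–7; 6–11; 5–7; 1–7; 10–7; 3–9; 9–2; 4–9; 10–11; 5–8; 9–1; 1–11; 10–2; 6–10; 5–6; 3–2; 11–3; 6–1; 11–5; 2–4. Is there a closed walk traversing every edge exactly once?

No

Degrees: 1:4, 2:4, 3:3, 4:2, 5:4, 6:4, 7:4, 8:3, 9:4, 10:4, 11:6
Vertices with odd degree: 3, 8. An Eulerian circuit requires all degrees even.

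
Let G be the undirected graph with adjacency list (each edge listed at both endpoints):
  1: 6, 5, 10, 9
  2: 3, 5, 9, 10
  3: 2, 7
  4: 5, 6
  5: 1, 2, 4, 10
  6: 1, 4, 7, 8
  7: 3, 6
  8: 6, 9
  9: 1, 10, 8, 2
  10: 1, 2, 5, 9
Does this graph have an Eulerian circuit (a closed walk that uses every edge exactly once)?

Degrees: 1:4, 2:4, 3:2, 4:2, 5:4, 6:4, 7:2, 8:2, 9:4, 10:4
All degrees are even and the non-isolated vertices are connected — an Eulerian circuit exists.

Yes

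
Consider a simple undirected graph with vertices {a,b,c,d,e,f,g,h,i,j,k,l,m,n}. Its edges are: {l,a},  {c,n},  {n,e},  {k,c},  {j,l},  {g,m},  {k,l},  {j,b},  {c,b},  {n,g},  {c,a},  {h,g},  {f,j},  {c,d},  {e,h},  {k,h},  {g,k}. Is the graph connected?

No

Component: {i}
Component: {a, b, c, d, e, f, g, h, j, k, l, m, n}
There are 2 separate components, so the graph is not connected.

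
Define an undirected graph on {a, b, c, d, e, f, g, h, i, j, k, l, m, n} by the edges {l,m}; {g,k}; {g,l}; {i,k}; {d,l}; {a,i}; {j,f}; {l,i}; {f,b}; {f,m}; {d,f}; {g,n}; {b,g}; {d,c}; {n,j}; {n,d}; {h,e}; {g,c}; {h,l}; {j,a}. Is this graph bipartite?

The cycle g-b-f-d-n-g has length 5, which is odd, so the graph is not bipartite.

No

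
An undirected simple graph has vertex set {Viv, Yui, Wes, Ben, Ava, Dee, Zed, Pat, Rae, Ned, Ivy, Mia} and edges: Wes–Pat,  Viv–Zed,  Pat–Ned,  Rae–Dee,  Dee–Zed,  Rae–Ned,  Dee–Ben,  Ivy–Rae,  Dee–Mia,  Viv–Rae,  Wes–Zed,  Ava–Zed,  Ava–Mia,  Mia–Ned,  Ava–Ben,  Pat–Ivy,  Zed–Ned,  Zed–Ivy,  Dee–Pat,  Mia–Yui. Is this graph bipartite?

Color {Ben, Zed, Pat, Rae, Mia} black and {Viv, Yui, Wes, Ava, Dee, Ned, Ivy} white. No edge joins two same-colored vertices, so the graph is bipartite.

Yes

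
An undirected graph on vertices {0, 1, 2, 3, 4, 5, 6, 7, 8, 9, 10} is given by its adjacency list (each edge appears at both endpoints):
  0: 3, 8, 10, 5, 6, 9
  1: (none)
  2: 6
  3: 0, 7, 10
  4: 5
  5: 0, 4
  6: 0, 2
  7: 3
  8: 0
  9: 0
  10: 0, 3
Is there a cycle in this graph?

Yes

|V| = 11, |E| = 10, number of components = 2.
One cycle is 0-3-10-0.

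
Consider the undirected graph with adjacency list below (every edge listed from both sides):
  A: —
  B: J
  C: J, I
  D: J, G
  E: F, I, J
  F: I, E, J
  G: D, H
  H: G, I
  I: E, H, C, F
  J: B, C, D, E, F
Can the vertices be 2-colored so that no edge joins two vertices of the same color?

No

The cycle E-F-J-E has length 3, which is odd, so the graph is not bipartite.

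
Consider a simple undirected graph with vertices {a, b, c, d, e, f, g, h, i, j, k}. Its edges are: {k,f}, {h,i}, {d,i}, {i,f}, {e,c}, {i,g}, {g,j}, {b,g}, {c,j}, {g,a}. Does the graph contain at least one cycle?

No

|V| = 11, |E| = 10, number of components = 1.
Since 10 = 11 - 1, the graph is a forest and contains no cycle.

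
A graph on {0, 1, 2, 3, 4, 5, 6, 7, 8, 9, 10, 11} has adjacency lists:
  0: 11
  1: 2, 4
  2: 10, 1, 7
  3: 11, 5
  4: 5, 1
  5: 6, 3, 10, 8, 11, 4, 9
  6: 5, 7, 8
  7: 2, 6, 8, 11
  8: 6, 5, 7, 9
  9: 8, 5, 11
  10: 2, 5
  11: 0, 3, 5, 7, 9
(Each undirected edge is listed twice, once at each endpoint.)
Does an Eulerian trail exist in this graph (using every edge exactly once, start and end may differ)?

No

Degrees: 0:1, 1:2, 2:3, 3:2, 4:2, 5:7, 6:3, 7:4, 8:4, 9:3, 10:2, 11:5
Odd-degree vertices: 0, 2, 5, 6, 9, 11 (6 total).
With 6 odd-degree vertices (more than two), no single trail can use every edge.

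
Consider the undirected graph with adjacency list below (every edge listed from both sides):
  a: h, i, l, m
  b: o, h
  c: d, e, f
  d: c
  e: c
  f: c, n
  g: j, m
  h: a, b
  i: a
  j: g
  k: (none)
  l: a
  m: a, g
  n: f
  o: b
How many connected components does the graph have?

3

Component: {k}
Component: {c, d, e, f, n}
Component: {a, b, g, h, i, j, l, m, o}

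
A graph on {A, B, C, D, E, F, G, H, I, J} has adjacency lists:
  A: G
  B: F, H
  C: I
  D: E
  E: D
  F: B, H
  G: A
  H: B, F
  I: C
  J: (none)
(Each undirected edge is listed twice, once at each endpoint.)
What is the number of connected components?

Component: {J}
Component: {A, G}
Component: {C, I}
Component: {D, E}
Component: {B, F, H}

5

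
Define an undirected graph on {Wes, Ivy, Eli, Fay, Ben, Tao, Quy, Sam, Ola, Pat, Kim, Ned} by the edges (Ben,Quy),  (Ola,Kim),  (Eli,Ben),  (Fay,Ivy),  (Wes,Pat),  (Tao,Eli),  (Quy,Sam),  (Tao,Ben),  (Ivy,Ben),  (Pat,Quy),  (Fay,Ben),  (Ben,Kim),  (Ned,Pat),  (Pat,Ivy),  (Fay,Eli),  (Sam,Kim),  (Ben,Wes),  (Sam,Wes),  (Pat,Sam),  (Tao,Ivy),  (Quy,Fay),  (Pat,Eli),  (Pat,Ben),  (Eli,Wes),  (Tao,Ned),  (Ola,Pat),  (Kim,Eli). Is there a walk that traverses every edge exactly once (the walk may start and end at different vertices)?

Yes

Degrees: Wes:4, Ivy:4, Eli:6, Fay:4, Ben:8, Tao:4, Quy:4, Sam:4, Ola:2, Pat:8, Kim:4, Ned:2
Odd-degree vertices: none (0 total).
The non-isolated vertices are connected and exactly 0 have odd degree, so an Eulerian trail exists.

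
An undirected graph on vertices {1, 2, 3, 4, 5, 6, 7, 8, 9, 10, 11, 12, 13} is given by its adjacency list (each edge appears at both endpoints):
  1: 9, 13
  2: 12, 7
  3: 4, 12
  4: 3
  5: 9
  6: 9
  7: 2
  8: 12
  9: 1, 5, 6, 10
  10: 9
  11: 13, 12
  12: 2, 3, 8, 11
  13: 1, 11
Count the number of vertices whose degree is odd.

6

Degrees: 1:2, 2:2, 3:2, 4:1, 5:1, 6:1, 7:1, 8:1, 9:4, 10:1, 11:2, 12:4, 13:2
Odd-degree vertices: 4, 5, 6, 7, 8, 10.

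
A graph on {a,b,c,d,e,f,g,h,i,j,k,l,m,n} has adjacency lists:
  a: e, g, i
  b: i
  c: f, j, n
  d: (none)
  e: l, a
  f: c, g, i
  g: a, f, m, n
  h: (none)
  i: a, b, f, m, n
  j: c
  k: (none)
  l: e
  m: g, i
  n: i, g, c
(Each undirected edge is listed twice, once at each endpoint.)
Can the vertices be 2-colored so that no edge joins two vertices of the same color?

Color {c, d, e, g, h, i, k} black and {a, b, f, j, l, m, n} white. No edge joins two same-colored vertices, so the graph is bipartite.

Yes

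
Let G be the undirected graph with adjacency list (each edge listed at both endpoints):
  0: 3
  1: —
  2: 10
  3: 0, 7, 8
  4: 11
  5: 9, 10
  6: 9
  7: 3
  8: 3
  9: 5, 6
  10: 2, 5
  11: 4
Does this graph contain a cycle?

|V| = 12, |E| = 8, number of components = 4.
A forest on 12 vertices with 4 components has exactly 8 edges, which matches — so no cycle.

No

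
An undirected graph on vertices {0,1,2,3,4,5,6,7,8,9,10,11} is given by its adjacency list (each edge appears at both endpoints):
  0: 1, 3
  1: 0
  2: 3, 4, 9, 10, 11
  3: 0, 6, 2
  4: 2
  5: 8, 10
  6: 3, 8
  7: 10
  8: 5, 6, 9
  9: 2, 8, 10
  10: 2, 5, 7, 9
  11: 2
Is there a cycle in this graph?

|V| = 12, |E| = 14, number of components = 1.
One cycle is 3-2-9-10-5-8-6-3.

Yes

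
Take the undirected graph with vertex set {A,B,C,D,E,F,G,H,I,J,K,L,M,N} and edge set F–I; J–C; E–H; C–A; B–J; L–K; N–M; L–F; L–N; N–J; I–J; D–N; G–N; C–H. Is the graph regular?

No

Degrees: A:1, B:1, C:3, D:1, E:1, F:2, G:1, H:2, I:2, J:4, K:1, L:3, M:1, N:5
Degrees are not all equal (e.g. deg(A)=1 but deg(N)=5); not regular.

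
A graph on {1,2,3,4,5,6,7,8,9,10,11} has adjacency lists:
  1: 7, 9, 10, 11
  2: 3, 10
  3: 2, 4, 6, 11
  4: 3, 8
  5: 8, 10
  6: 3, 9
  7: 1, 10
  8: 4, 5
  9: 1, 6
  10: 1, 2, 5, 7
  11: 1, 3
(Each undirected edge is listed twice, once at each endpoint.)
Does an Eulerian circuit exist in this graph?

Degrees: 1:4, 2:2, 3:4, 4:2, 5:2, 6:2, 7:2, 8:2, 9:2, 10:4, 11:2
Every vertex has even degree and the edges form a single connected piece, so an Eulerian circuit exists.

Yes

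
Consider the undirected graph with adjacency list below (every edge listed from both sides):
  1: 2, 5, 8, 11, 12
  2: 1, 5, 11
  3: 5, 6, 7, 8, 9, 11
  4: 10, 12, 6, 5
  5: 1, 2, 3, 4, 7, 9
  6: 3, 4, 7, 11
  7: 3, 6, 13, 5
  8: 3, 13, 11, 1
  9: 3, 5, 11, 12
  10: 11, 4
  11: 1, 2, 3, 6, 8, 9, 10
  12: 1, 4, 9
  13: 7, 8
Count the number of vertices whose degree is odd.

Degrees: 1:5, 2:3, 3:6, 4:4, 5:6, 6:4, 7:4, 8:4, 9:4, 10:2, 11:7, 12:3, 13:2
Odd-degree vertices: 1, 2, 11, 12.

4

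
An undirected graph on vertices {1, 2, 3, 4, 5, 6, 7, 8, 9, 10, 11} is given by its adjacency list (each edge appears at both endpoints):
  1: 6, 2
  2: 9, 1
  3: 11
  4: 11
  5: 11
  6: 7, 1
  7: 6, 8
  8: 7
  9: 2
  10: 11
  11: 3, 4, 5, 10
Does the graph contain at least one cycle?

No

|V| = 11, |E| = 9, number of components = 2.
A forest on 11 vertices with 2 components has exactly 9 edges, which matches — so no cycle.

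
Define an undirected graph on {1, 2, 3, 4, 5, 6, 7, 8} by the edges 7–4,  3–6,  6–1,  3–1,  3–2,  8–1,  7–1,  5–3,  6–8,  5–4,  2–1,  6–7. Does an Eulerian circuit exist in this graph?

No

Degrees: 1:5, 2:2, 3:4, 4:2, 5:2, 6:4, 7:3, 8:2
1, 7 have odd degree; an Eulerian circuit needs every degree to be even, so none exists.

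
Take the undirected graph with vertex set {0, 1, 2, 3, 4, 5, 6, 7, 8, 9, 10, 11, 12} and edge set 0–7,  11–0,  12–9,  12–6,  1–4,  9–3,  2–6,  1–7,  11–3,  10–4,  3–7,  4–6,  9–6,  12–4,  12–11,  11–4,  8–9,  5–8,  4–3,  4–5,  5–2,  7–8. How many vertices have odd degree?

Degrees: 0:2, 1:2, 2:2, 3:4, 4:7, 5:3, 6:4, 7:4, 8:3, 9:4, 10:1, 11:4, 12:4
Odd-degree vertices: 4, 5, 8, 10.

4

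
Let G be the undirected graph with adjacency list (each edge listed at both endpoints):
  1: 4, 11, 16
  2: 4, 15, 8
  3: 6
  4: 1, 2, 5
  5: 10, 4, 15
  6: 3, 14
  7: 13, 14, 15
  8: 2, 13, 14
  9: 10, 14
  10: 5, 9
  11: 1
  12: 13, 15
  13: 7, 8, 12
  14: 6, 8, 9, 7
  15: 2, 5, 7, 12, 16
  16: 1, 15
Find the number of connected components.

Component: {1, 2, 3, 4, 5, 6, 7, 8, 9, 10, 11, 12, 13, 14, 15, 16}

1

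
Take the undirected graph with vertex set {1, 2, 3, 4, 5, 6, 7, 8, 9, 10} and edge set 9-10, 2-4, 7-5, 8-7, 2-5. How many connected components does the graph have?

Component: {1}
Component: {3}
Component: {6}
Component: {9, 10}
Component: {2, 4, 5, 7, 8}

5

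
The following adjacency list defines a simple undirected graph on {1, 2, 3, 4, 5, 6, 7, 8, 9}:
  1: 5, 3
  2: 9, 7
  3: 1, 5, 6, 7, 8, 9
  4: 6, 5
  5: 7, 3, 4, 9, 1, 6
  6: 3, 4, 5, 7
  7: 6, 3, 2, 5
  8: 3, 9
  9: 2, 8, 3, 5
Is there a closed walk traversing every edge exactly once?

Yes

Degrees: 1:2, 2:2, 3:6, 4:2, 5:6, 6:4, 7:4, 8:2, 9:4
All degrees are even and the non-isolated vertices are connected — an Eulerian circuit exists.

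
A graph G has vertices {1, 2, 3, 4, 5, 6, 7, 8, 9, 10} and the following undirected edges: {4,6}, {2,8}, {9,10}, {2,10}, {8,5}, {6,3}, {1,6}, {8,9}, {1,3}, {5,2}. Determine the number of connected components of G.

Component: {7}
Component: {1, 3, 4, 6}
Component: {2, 5, 8, 9, 10}

3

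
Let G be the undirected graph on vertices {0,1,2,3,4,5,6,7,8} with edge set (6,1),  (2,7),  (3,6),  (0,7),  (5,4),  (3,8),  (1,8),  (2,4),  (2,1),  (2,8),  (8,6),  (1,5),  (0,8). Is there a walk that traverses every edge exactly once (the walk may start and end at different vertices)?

Degrees: 0:2, 1:4, 2:4, 3:2, 4:2, 5:2, 6:3, 7:2, 8:5
Odd-degree vertices: 6, 8 (2 total).
The non-isolated vertices are connected and exactly 2 have odd degree, so an Eulerian trail exists (from 6 to 8).

Yes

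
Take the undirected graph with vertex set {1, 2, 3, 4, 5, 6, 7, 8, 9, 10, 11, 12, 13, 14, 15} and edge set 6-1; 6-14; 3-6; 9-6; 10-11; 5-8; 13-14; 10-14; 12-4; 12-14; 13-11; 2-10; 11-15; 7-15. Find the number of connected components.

Component: {5, 8}
Component: {1, 2, 3, 4, 6, 7, 9, 10, 11, 12, 13, 14, 15}

2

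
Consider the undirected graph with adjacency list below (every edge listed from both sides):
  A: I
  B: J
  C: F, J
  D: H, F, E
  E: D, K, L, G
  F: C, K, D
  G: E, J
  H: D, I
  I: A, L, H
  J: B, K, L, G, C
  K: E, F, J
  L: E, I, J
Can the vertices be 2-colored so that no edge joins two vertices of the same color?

The cycle I-H-D-E-L-I has length 5, which is odd, so the graph is not bipartite.

No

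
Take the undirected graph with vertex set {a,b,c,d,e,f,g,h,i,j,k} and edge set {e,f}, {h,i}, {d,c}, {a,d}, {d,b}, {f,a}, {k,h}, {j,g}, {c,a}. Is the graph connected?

No

Component: {g, j}
Component: {h, i, k}
Component: {a, b, c, d, e, f}
No edge joins these 3 groups, so the graph is disconnected.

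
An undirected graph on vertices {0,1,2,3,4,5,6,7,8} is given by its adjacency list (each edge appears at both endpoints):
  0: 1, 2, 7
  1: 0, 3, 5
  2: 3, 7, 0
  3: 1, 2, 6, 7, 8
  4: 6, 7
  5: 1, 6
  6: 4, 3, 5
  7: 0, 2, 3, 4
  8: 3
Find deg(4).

Neighbors of 4: 6, 7.

2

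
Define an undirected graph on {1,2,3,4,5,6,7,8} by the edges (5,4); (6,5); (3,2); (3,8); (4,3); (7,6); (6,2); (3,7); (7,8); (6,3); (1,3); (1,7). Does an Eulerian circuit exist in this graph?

Yes

Degrees: 1:2, 2:2, 3:6, 4:2, 5:2, 6:4, 7:4, 8:2
Every vertex has even degree and the edges form a single connected piece, so an Eulerian circuit exists.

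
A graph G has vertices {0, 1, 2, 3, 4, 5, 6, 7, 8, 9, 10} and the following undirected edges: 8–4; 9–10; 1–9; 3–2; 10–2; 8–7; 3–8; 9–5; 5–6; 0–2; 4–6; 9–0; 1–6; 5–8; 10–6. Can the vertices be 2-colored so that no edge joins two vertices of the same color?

Yes

Partition the vertices as {2, 6, 8, 9} vs {0, 1, 3, 4, 5, 7, 10}. Each listed edge has one endpoint in each part, so the graph is bipartite.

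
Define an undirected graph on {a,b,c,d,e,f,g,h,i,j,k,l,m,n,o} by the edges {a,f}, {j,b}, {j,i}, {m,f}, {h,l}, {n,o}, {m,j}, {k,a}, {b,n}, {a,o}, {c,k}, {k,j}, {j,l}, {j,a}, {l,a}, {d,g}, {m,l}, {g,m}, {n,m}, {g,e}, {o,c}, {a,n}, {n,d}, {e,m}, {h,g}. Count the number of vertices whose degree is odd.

Degrees: a:6, b:2, c:2, d:2, e:2, f:2, g:4, h:2, i:1, j:6, k:3, l:4, m:6, n:5, o:3
Odd-degree vertices: i, k, n, o.

4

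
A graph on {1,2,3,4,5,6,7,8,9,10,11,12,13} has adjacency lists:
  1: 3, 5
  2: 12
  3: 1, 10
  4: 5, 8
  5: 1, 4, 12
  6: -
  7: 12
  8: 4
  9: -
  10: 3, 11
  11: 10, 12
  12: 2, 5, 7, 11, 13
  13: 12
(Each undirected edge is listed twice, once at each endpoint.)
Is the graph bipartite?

Partition the vertices as {2, 3, 5, 6, 7, 8, 9, 11, 13} vs {1, 4, 10, 12}. Each listed edge has one endpoint in each part, so the graph is bipartite.

Yes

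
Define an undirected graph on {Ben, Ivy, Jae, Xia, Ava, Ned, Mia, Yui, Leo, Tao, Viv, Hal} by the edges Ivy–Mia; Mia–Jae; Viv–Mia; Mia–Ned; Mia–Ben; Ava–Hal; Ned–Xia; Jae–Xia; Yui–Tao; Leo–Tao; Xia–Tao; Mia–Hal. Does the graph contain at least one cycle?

Yes

The graph has 12 vertices, 12 edges, and 1 connected component.
One cycle is Mia-Ned-Xia-Jae-Mia.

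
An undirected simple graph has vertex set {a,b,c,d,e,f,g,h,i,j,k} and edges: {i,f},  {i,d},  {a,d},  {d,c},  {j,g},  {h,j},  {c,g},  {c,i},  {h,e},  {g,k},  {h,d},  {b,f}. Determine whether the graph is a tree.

The graph has 11 vertices and 12 edges.
A tree on 11 vertices has exactly 10 edges; this graph has 12, so it contains a cycle and is not a tree.

No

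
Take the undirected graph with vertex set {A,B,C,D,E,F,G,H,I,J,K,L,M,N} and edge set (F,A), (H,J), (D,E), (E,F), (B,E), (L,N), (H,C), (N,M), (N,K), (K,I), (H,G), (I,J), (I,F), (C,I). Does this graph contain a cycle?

|V| = 14, |E| = 14, number of components = 1.
One cycle is I-J-H-C-I.

Yes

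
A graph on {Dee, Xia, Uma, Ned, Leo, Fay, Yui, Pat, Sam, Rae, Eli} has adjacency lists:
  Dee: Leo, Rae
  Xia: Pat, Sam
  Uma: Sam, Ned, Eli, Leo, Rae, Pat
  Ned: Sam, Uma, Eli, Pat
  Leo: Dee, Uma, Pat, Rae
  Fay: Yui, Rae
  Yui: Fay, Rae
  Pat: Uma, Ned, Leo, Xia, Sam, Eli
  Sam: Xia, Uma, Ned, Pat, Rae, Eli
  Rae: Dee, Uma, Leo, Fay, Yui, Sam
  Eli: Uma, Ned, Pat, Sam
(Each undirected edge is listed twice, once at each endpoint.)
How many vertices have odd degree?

Degrees: Dee:2, Xia:2, Uma:6, Ned:4, Leo:4, Fay:2, Yui:2, Pat:6, Sam:6, Rae:6, Eli:4
Odd-degree vertices: none.

0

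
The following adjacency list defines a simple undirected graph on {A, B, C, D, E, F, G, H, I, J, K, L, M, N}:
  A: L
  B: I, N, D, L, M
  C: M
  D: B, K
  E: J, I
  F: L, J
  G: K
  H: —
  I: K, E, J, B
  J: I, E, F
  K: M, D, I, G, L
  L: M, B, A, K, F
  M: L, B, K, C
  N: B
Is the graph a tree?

No

The graph has 14 vertices and 18 edges.
It is not connected, so it is not a tree.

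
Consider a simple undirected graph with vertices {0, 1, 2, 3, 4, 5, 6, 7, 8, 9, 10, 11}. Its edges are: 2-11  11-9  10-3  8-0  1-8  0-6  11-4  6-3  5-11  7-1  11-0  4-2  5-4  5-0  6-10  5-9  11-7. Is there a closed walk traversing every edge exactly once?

No

Degrees: 0:4, 1:2, 2:2, 3:2, 4:3, 5:4, 6:3, 7:2, 8:2, 9:2, 10:2, 11:6
4, 6 have odd degree; an Eulerian circuit needs every degree to be even, so none exists.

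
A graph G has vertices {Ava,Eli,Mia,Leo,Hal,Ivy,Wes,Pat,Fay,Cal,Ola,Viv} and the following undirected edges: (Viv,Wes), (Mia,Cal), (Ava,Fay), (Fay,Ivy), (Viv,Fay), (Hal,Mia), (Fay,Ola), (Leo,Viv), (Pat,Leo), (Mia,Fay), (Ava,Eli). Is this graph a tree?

|V| = 12, |E| = 11.
Connected and |E| = |V| - 1, which characterizes a tree.

Yes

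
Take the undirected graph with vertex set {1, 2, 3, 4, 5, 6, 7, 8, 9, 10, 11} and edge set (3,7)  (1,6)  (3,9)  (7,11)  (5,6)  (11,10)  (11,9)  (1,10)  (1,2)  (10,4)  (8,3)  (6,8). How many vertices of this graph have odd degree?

Degrees: 1:3, 2:1, 3:3, 4:1, 5:1, 6:3, 7:2, 8:2, 9:2, 10:3, 11:3
Odd-degree vertices: 1, 2, 3, 4, 5, 6, 10, 11.

8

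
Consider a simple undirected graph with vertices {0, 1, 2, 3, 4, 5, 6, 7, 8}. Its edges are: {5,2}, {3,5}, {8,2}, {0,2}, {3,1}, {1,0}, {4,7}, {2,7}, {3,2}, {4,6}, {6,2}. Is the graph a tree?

No

|V| = 9, |E| = 11.
A tree on 9 vertices has exactly 8 edges; this graph has 11, so it contains a cycle and is not a tree.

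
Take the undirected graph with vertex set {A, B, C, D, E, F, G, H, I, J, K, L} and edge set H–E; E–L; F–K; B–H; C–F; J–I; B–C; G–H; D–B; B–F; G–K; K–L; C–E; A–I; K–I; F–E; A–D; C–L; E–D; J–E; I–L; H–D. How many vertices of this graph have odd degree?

Degrees: A:2, B:4, C:4, D:4, E:6, F:4, G:2, H:4, I:4, J:2, K:4, L:4
Odd-degree vertices: none.

0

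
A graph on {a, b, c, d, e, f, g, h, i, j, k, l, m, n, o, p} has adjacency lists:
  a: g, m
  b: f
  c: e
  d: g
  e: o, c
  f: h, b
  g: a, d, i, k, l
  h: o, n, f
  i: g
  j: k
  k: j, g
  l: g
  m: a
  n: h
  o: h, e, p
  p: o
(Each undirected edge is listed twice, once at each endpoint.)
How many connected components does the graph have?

Component: {a, d, g, i, j, k, l, m}
Component: {b, c, e, f, h, n, o, p}

2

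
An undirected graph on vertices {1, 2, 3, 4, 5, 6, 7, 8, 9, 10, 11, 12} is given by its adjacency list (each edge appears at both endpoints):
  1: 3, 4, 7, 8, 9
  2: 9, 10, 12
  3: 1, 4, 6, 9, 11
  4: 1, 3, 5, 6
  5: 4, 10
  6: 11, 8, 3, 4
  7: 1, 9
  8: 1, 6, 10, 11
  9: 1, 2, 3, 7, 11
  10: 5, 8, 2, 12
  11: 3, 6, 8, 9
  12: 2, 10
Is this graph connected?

A breadth-first search from 1 visits 1, 8, 7, 4, 3, 9, 10, 6, 11, 5, 2, 12 — all 12 vertices — so the graph is connected.

Yes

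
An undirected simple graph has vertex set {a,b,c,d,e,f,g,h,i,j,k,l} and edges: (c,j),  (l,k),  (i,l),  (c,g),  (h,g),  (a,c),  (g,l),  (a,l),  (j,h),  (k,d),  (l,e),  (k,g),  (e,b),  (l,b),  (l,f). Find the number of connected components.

Component: {a, b, c, d, e, f, g, h, i, j, k, l}

1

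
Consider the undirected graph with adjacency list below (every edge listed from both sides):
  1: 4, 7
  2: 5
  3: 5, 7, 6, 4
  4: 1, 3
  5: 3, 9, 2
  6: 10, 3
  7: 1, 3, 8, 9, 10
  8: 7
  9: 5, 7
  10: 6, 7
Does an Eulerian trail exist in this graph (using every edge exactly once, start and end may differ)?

No

Degrees: 1:2, 2:1, 3:4, 4:2, 5:3, 6:2, 7:5, 8:1, 9:2, 10:2
Odd-degree vertices: 2, 5, 7, 8 (4 total).
An Eulerian trail requires 0 or 2 odd-degree vertices; here there are 4.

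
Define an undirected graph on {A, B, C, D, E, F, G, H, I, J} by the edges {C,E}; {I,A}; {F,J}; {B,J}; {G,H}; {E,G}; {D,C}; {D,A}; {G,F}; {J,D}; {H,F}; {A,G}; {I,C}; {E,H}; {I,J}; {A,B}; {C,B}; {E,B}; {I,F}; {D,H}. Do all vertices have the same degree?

Yes

Degrees: A:4, B:4, C:4, D:4, E:4, F:4, G:4, H:4, I:4, J:4
All degrees equal 4; the graph is regular.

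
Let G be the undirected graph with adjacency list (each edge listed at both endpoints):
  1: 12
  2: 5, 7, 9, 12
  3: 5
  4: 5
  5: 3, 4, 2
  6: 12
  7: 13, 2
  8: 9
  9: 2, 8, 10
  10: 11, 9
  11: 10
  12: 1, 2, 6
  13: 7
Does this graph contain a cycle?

No

|V| = 13, |E| = 12, number of components = 1.
Since 12 = 13 - 1, the graph is a forest and contains no cycle.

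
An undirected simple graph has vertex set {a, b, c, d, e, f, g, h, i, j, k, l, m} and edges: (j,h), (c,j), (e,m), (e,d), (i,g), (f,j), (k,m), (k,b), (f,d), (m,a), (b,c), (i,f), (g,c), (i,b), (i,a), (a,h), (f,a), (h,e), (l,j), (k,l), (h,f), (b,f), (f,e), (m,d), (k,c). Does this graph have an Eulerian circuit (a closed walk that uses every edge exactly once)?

No

Degrees: a:4, b:4, c:4, d:3, e:4, f:7, g:2, h:4, i:4, j:4, k:4, l:2, m:4
Vertices with odd degree: d, f. An Eulerian circuit requires all degrees even.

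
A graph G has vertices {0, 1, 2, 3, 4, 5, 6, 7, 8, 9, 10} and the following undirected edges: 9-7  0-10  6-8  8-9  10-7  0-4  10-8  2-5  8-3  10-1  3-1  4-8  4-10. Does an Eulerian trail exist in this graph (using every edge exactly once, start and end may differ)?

No

Degrees: 0:2, 1:2, 2:1, 3:2, 4:3, 5:1, 6:1, 7:2, 8:5, 9:2, 10:5
Odd-degree vertices: 2, 4, 5, 6, 8, 10 (6 total).
With 6 odd-degree vertices (more than two), no single trail can use every edge.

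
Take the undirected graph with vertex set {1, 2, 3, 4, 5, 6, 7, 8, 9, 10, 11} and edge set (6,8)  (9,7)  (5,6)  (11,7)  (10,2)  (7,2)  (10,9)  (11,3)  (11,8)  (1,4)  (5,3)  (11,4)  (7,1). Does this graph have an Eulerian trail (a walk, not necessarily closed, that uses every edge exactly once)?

Degrees: 1:2, 2:2, 3:2, 4:2, 5:2, 6:2, 7:4, 8:2, 9:2, 10:2, 11:4
Odd-degree vertices: none (0 total).
With 0 odd-degree vertices and all edges in one connected piece, an Eulerian trail exists.

Yes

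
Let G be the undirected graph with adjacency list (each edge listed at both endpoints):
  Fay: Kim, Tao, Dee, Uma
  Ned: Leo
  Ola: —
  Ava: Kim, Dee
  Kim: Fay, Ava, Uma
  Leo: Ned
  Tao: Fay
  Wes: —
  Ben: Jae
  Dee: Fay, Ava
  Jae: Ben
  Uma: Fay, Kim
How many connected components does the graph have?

5

Component: {Ola}
Component: {Wes}
Component: {Ned, Leo}
Component: {Ben, Jae}
Component: {Fay, Ava, Kim, Tao, Dee, Uma}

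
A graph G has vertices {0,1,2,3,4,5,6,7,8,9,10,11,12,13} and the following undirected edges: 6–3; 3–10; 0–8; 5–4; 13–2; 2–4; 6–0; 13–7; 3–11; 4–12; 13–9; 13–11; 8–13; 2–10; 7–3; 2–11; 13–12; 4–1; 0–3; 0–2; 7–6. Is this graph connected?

Yes

A breadth-first search from 0 visits 0, 3, 2, 8, 6, 7, 11, 10, 4, 13, 1, 5, 12, 9 — all 14 vertices — so the graph is connected.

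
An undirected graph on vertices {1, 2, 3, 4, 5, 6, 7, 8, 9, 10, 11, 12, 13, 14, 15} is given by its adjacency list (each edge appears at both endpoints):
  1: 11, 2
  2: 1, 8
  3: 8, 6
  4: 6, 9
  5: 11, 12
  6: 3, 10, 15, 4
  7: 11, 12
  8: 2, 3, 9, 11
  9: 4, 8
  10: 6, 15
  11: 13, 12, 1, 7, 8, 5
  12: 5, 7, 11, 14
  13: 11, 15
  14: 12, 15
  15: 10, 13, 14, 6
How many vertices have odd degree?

Degrees: 1:2, 2:2, 3:2, 4:2, 5:2, 6:4, 7:2, 8:4, 9:2, 10:2, 11:6, 12:4, 13:2, 14:2, 15:4
Odd-degree vertices: none.

0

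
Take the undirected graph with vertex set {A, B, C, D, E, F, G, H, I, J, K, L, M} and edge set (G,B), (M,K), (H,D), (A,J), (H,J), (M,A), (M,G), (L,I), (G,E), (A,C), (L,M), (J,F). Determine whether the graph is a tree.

|V| = 13, |E| = 12.
It is connected with exactly 12 edges, hence acyclic — it is a tree.

Yes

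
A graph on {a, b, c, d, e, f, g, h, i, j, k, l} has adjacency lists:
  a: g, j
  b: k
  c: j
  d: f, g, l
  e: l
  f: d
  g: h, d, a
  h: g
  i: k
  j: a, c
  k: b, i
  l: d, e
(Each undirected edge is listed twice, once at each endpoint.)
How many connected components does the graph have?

2

Component: {b, i, k}
Component: {a, c, d, e, f, g, h, j, l}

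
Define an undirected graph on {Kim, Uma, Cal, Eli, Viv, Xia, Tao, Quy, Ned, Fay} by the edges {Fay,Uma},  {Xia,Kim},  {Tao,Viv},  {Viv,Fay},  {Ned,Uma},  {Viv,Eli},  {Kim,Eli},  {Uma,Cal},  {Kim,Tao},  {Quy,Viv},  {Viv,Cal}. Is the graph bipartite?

Partition the vertices as {Cal, Eli, Xia, Tao, Quy, Ned, Fay} vs {Kim, Uma, Viv}. Each listed edge has one endpoint in each part, so the graph is bipartite.

Yes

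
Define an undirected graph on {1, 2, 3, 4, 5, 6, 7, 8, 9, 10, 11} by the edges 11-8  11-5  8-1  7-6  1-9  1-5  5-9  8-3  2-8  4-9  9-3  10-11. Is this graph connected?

No

Component: {6, 7}
Component: {1, 2, 3, 4, 5, 8, 9, 10, 11}
No edge joins these 2 groups, so the graph is disconnected.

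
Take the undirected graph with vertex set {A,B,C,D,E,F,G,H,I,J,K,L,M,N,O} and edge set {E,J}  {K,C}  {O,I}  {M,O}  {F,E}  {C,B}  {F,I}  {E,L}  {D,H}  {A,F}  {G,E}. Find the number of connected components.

Component: {N}
Component: {D, H}
Component: {B, C, K}
Component: {A, E, F, G, I, J, L, M, O}

4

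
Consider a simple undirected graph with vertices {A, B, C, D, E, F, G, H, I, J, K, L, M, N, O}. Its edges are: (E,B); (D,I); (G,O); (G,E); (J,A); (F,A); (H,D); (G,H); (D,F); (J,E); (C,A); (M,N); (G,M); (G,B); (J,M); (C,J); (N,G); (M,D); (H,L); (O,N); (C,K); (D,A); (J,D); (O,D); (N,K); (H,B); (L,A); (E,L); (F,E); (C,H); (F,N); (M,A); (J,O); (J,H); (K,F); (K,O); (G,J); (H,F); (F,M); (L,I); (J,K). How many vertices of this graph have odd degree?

10

Degrees: A:6, B:3, C:4, D:7, E:5, F:7, G:7, H:7, I:2, J:9, K:5, L:4, M:6, N:5, O:5
Odd-degree vertices: B, D, E, F, G, H, J, K, N, O.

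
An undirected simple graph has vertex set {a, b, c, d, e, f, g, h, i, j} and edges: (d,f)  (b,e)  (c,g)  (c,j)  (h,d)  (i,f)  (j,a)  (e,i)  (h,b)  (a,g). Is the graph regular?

Yes

Degrees: a:2, b:2, c:2, d:2, e:2, f:2, g:2, h:2, i:2, j:2
All degrees equal 2; the graph is regular.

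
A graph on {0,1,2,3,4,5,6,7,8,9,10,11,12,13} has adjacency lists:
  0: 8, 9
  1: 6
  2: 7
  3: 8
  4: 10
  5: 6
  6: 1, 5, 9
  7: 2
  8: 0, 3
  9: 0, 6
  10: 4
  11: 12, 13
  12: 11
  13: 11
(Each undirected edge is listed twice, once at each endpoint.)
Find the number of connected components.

Component: {2, 7}
Component: {4, 10}
Component: {11, 12, 13}
Component: {0, 1, 3, 5, 6, 8, 9}

4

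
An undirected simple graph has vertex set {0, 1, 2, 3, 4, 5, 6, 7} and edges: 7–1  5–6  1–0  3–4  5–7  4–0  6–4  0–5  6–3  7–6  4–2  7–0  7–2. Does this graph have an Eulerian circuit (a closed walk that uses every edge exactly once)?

Degrees: 0:4, 1:2, 2:2, 3:2, 4:4, 5:3, 6:4, 7:5
5, 7 have odd degree; an Eulerian circuit needs every degree to be even, so none exists.

No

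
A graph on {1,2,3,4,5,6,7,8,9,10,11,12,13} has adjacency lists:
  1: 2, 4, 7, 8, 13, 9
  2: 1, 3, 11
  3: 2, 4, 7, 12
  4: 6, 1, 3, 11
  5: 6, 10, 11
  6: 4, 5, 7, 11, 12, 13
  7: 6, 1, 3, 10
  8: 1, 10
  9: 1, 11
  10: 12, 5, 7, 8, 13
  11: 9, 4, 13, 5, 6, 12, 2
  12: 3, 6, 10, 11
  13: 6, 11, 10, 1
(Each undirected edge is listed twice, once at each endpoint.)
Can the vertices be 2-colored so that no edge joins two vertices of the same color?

No

11-6-13-11 is an odd cycle (length 3), and a bipartite graph can contain only even cycles.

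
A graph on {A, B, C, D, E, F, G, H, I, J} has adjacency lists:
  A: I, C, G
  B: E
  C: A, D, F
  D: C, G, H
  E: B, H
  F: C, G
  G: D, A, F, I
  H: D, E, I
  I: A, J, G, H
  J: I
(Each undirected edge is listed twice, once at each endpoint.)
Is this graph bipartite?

The cycle G-A-I-G has length 3, which is odd, so the graph is not bipartite.

No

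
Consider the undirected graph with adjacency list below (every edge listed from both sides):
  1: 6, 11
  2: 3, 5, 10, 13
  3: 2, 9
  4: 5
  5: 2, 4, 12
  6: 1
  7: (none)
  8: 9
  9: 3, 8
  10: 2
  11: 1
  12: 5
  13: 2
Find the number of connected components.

Component: {7}
Component: {1, 6, 11}
Component: {2, 3, 4, 5, 8, 9, 10, 12, 13}

3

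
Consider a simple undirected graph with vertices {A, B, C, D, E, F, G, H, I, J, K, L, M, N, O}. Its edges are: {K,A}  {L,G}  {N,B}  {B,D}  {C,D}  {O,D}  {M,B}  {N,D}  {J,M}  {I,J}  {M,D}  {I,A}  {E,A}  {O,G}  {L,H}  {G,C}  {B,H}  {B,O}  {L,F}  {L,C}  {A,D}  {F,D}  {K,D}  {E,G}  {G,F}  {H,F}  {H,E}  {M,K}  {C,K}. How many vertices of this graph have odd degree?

4

Degrees: A:4, B:5, C:4, D:8, E:3, F:4, G:5, H:4, I:2, J:2, K:4, L:4, M:4, N:2, O:3
Odd-degree vertices: B, E, G, O.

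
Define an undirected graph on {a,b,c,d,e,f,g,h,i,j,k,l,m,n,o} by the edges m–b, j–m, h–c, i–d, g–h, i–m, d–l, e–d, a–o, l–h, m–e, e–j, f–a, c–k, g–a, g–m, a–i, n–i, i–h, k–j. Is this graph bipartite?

j-e-m-j is an odd cycle (length 3), and a bipartite graph can contain only even cycles.

No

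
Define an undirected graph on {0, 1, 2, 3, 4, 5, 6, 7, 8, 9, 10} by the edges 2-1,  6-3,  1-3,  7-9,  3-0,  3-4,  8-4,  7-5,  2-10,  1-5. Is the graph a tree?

The graph has 11 vertices and 10 edges.
Connected and |E| = |V| - 1, which characterizes a tree.

Yes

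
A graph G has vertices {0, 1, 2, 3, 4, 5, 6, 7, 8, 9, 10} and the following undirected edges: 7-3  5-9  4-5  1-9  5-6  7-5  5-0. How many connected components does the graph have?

4

Component: {2}
Component: {8}
Component: {10}
Component: {0, 1, 3, 4, 5, 6, 7, 9}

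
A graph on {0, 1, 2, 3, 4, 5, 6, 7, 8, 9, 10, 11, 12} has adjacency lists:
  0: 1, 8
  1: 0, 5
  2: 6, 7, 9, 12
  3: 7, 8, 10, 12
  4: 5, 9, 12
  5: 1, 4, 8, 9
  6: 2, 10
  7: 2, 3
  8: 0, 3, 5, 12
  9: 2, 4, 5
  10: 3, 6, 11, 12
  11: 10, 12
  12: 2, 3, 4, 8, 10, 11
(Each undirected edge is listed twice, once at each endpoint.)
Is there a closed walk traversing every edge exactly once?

No

Degrees: 0:2, 1:2, 2:4, 3:4, 4:3, 5:4, 6:2, 7:2, 8:4, 9:3, 10:4, 11:2, 12:6
Vertices with odd degree: 4, 9. An Eulerian circuit requires all degrees even.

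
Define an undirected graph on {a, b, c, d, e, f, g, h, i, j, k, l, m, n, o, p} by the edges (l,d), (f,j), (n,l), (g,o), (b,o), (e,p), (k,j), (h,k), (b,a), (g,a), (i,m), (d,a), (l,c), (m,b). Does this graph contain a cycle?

Yes

The graph has 16 vertices, 14 edges, and 3 connected components.
One cycle is a-b-o-g-a.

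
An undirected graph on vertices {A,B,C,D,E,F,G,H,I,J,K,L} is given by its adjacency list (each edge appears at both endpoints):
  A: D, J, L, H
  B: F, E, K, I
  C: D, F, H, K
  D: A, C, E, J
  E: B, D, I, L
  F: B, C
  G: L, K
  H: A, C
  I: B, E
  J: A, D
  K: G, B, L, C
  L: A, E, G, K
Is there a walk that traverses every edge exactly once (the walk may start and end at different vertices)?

Yes

Degrees: A:4, B:4, C:4, D:4, E:4, F:2, G:2, H:2, I:2, J:2, K:4, L:4
Odd-degree vertices: none (0 total).
The non-isolated vertices are connected and exactly 0 have odd degree, so an Eulerian trail exists.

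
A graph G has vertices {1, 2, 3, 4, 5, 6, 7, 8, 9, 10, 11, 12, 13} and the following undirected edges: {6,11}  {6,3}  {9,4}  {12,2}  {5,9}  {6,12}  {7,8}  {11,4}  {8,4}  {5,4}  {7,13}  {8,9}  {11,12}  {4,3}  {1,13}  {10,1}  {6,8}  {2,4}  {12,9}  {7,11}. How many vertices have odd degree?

2

Degrees: 1:2, 2:2, 3:2, 4:6, 5:2, 6:4, 7:3, 8:4, 9:4, 10:1, 11:4, 12:4, 13:2
Odd-degree vertices: 7, 10.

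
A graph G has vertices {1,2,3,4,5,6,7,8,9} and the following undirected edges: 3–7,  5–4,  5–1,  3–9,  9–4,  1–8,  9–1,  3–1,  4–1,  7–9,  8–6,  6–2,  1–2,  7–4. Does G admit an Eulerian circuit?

No

Degrees: 1:6, 2:2, 3:3, 4:4, 5:2, 6:2, 7:3, 8:2, 9:4
3, 7 have odd degree; an Eulerian circuit needs every degree to be even, so none exists.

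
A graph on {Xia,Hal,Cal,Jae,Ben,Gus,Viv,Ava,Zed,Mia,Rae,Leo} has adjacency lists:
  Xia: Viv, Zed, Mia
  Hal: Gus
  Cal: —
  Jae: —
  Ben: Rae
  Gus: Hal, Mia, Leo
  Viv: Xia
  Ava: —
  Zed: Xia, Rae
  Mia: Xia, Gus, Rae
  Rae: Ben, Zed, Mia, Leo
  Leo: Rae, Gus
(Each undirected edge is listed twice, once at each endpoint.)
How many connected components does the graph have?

Component: {Cal}
Component: {Jae}
Component: {Ava}
Component: {Xia, Hal, Ben, Gus, Viv, Zed, Mia, Rae, Leo}

4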